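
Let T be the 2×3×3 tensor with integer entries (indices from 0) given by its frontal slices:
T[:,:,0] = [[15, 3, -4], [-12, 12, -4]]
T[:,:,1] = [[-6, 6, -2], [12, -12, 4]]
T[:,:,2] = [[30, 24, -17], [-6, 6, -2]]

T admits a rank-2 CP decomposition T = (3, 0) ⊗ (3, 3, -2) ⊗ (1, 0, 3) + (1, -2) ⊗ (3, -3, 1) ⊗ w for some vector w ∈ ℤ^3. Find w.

w = (2, -2, 1)

Subtract the known terms from T to get the rank-1 residual R = (1, -2) ⊗ (3, -3, 1) ⊗ w, so R[i,j,k] = a[i]·b[j]·w[k]. Pick indices with nonzero a[0]·b[0] = (1)·(3) = 3. Only the fibre through (0,0,·) is needed: R[0,0,:] = T[0,0,:] − Σₗ aₗ[0]bₗ[0]cₗ = [15, -6, 30] − (3)·(3)·(1, 0, 3) = [6, -6, 3]. Then w[k] = R[0,0,k] / 3 for each k, giving w = [6, -6, 3] / 3 = (2, -2, 1).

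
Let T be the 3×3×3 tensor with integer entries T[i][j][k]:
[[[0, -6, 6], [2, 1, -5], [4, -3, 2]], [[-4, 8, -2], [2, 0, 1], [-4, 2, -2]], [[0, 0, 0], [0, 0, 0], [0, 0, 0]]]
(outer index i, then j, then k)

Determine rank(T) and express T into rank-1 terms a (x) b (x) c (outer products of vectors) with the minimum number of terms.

rank(T) = 3

Lower bound: the mode-3 unfolding of T (rows indexed by k, columns by (i,j) = (0,0), (0,1), (0,2), (1,0), (1,1), (1,2), (2,0), (2,1), (2,2)) is [[0, 2, 4, -4, 2, -4, 0, 0, 0], [-6, 1, -3, 8, 0, 2, 0, 0, 0], [6, -5, 2, -2, 1, -2, 0, 0, 0]].
There the 3×3 minor on rows k ∈ {0, 1, 2}, columns (i,j) ∈ {(0,0), (0,1), (0,2)} is det [[0, 2, 4], [-6, 1, -3], [6, -5, 2]] = 84 ≠ 0, so this unfolding has rank ≥ 3; CP rank is at least every unfolding rank, so rank(T) ≥ 3. (Flattening ranks never certify an upper bound on CP rank; for that we must actually write T with 3 rank-1 terms.)
Upper bound: T is a sum of 3 rank-1 terms, T = [1, -2, 0] (x) [2, 1, -1] (x) [0, -1, 0] + [1, -1, 0] (x) [2, -1, 2] (x) [2, -2, 1] + [1, 0, 0] (x) [1, -1, 0] (x) [-4, 0, 4] (written with every a and b primitive with positive leading entry and the scale carried by c; CP decompositions are not unique, and this one is verified by expanding entrywise), so rank(T) ≤ 3.
These bounds meet, so rank(T) = 3.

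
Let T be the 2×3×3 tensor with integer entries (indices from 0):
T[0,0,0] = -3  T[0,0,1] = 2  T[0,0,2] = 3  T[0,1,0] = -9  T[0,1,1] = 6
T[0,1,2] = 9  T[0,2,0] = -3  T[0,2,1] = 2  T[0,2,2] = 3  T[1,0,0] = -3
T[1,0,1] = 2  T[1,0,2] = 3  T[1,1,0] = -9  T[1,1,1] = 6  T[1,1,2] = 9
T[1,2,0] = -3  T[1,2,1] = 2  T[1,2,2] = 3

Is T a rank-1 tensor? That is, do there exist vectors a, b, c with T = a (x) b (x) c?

If T = a (x) b (x) c then every fibre of T is a multiple of the corresponding factor, so read the factors off the fibres through the nonzero entry T[0,0,0] = -3.
The mode-1 fibre T[:,0,0] = [-3, -3] gives a = [1, 1] (primitive direction); the mode-2 fibre T[0,:,0] = [-3, -9, -3] gives b = [1, 3, 1]; then c[k] = T[0,0,k] / (a[0]·b[0]) = [-3, 2, 3] / 1 = [-3, 2, 3].
Expanding [1, 1] (x) [1, 3, 1] (x) [-3, 2, 3] reproduces all 18 entries of T, so T = [1, 1] (x) [1, 3, 1] (x) [-3, 2, 3] and rank(T) ≤ 1.
Equivalently every frontal slice T[:,:,k] is c[k] times the rank-1 matrix [1, 1] (x) [1, 3, 1]. So T has rank 1 (it is nonzero).

Yes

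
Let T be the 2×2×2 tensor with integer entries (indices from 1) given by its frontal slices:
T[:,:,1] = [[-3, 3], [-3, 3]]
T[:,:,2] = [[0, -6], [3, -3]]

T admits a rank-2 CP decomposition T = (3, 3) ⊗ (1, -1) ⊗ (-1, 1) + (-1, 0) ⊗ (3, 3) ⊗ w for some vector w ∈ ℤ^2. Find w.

w = (0, 1)

Subtract the known terms from T to get the rank-1 residual R = (-1, 0) ⊗ (3, 3) ⊗ w, so R[i,j,k] = a[i]·b[j]·w[k]. Pick indices with nonzero a[1]·b[1] = (-1)·(3) = -3. Only the fibre through (1,1,·) is needed: R[1,1,:] = T[1,1,:] − Σₗ aₗ[1]bₗ[1]cₗ = [-3, 0] − (3)·(1)·(-1, 1) = [0, -3]. Then w[k] = R[1,1,k] / -3 for each k, giving w = [0, -3] / -3 = (0, 1).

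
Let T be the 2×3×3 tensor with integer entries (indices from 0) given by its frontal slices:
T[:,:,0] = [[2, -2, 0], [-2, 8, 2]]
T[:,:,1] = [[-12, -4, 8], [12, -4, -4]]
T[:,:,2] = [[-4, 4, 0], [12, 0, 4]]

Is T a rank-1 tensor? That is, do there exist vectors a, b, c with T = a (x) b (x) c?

No

The mode-3 unfolding of T (rows indexed by k, columns by (i,j) = (0,0), (0,1), (0,2), (1,0), (1,1), (1,2)) is [[2, -2, 0, -2, 8, 2], [-12, -4, 8, 12, -4, -4], [-4, 4, 0, 12, 0, 4]].
There the 3×3 minor on rows k ∈ {0, 1, 2}, columns (i,j) ∈ {(0,0), (0,1), (1,0)} is det [[2, -2, -2], [-12, -4, 12], [-4, 4, 12]] = -256 ≠ 0, so this unfolding has rank ≥ 3; CP rank is at least every unfolding rank, so rank(T) ≥ 3.
In particular rank(T) ≥ 3 > 1, so T is not rank-1.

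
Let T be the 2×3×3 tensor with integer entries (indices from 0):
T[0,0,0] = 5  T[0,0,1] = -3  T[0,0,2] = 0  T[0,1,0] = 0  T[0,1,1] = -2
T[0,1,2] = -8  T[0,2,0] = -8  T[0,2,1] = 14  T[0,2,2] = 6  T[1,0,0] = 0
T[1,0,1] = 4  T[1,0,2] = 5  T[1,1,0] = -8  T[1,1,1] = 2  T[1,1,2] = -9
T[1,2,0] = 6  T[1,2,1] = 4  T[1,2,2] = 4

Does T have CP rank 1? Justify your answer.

The mode-3 unfolding of T (rows indexed by k, columns by (i,j) = (0,0), (0,1), (0,2), (1,0), (1,1), (1,2)) is [[5, 0, -8, 0, -8, 6], [-3, -2, 14, 4, 2, 4], [0, -8, 6, 5, -9, 4]].
There the 3×3 minor on rows k ∈ {0, 1, 2}, columns (i,j) ∈ {(0,0), (0,1), (0,2)} is det [[5, 0, -8], [-3, -2, 14], [0, -8, 6]] = 308 ≠ 0, so this unfolding has rank ≥ 3; CP rank is at least every unfolding rank, so rank(T) ≥ 3.
In particular rank(T) ≥ 3 > 1, so T is not rank-1.

No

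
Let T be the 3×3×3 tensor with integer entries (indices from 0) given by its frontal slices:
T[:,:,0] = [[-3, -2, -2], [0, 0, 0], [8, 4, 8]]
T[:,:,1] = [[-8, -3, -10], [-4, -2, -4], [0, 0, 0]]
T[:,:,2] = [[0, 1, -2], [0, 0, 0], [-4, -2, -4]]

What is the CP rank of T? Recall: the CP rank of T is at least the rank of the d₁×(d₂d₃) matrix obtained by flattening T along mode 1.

3

Lower bound: the mode-3 unfolding of T (rows indexed by k, columns by (i,j) = (0,0), (0,1), (0,2), (1,0), (1,1), (1,2), (2,0), (2,1), (2,2)) is [[-3, -2, -2, 0, 0, 0, 8, 4, 8], [-8, -3, -10, -4, -2, -4, 0, 0, 0], [0, 1, -2, 0, 0, 0, -4, -2, -4]].
There the 3×3 minor on rows k ∈ {0, 1, 2}, columns (i,j) ∈ {(0,0), (0,1), (1,0)} is det [[-3, -2, 0], [-8, -3, -4], [0, 1, 0]] = -12 ≠ 0, so this unfolding has rank ≥ 3; CP rank is at least every unfolding rank, so rank(T) ≥ 3. (Flattening ranks never certify an upper bound on CP rank; for that we must actually write T with 3 rank-1 terms.)
Upper bound: T is a sum of 3 rank-1 terms, T = (1, 0, -2) ⊗ (2, 1, 2) ⊗ (-2, 1, 1) + (1, 0, 0) ⊗ (1, 0, 2) ⊗ (1, -2, -2) + (2, 1, -1) ⊗ (2, 1, 2) ⊗ (0, -2, 0) (one valid choice — decompositions are not unique — normalised so each a, b is primitive with positive first nonzero entry; check it by expanding all entries), so rank(T) ≤ 3.
These bounds meet, so rank(T) = 3.
Check entry T[2,1,0] = 4: (-2)·(1)·(-2) + (0)·(0)·(1) + (-1)·(1)·(0) = 4.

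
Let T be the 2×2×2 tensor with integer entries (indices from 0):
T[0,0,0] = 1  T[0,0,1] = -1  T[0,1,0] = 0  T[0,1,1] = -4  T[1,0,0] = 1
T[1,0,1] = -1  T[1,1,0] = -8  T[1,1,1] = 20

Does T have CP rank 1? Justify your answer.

The mode-3 unfolding of T (rows indexed by k, columns by (i,j) = (0,0), (0,1), (1,0), (1,1)) is [[1, 0, 1, -8], [-1, -4, -1, 20]].
There the 2×2 minor on rows k ∈ {0, 1}, columns (i,j) ∈ {(0,0), (0,1)} is det [[1, 0], [-1, -4]] = -4 ≠ 0, so this unfolding has rank ≥ 2; CP rank is at least every unfolding rank, so rank(T) ≥ 2.
In particular rank(T) ≥ 2 > 1, so T is not rank-1.

No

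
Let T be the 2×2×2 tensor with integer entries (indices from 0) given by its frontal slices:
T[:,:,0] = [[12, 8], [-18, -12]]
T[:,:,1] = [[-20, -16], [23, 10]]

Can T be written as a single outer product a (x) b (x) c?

No

The mode-1 unfolding of T (rows indexed by i, columns by (j,k) = (0,0), (0,1), (1,0), (1,1)) is [[12, -20, 8, -16], [-18, 23, -12, 10]].
There the 2×2 minor on rows i ∈ {0, 1}, columns (j,k) ∈ {(0,0), (0,1)} is det [[12, -20], [-18, 23]] = -84 ≠ 0, so this unfolding has rank ≥ 2; CP rank is at least every unfolding rank, so rank(T) ≥ 2.
In particular rank(T) ≥ 2 > 1, so T is not rank-1.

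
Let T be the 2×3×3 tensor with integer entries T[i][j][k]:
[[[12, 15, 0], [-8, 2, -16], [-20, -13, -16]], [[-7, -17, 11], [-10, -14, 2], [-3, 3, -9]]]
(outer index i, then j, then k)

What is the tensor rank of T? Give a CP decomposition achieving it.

Lower bound: the mode-1 unfolding of T (rows indexed by i, columns by (j,k) = (0,0), (0,1), (0,2), (1,0), (1,1), (1,2), (2,0), (2,1), (2,2)) is [[12, 15, 0, -8, 2, -16, -20, -13, -16], [-7, -17, 11, -10, -14, 2, -3, 3, -9]].
There the 2×2 minor on rows i ∈ {0, 1}, columns (j,k) ∈ {(0,0), (0,1)} is det [[12, 15], [-7, -17]] = -99 ≠ 0, so this unfolding has rank ≥ 2; CP rank is at least every unfolding rank, so rank(T) ≥ 2. (Unfolding ranks only ever bound the CP rank from below — rank(T) can be strictly larger than all of them — so the matching upper bound has to come from an explicit 2-term decomposition.)
Upper bound — finding two terms. Write S_k = T[:,:,k] for the frontal slices: S₀ = [[12, -8, -20], [-7, -10, -3]], S₁ = [[15, 2, -13], [-17, -14, 3]], S₂ = [[0, -16, -16], [11, 2, -9]].
If T = a₁ (x) b₁ (x) c₁ + a₂ (x) b₂ (x) c₂ then each S_k = c₁[k]·a₁b₁ᵀ + c₂[k]·a₂b₂ᵀ. S₀ and S₁ are linearly independent, so a₁b₁ᵀ and a₂b₂ᵀ must span the same plane of matrices: they are the rank-1 matrices of the form x·S₀ + y·S₁.
The 2×2 minor of x·S₀ + y·S₁ on rows {0,1}, columns {0,1} is −176·x² − 440·xy − 176·y² = (-88)·(x + 2·y)(2·x + y), vanishing at (x:y) = (2:-1) and (1:-2).
M₁ = 2·S₀ − S₁ = [[9, -18, -27], [3, -6, -9]] = 3·(3, 1)(1, -2, -3)ᵀ and M₂ = S₀ − 2·S₁ = [[-18, -12, 6], [27, 18, -9]] = (-3)·(2, -3)(3, 2, -1)ᵀ, so take a₁ = (3, 1), b₁ = (1, -2, -3), a₂ = (2, -3), b₂ = (3, 2, -1).
Each slice is an integer combination of E₁ = a₁b₁ᵀ and E₂ = a₂b₂ᵀ: S₀ = 2·E₁ + E₂, S₁ = E₁ + 2·E₂, S₂ = 2·E₁ − E₂; reading off coefficients, c₁ = (2, 1, 2) and c₂ = (1, 2, -1).
Hence T = (3, 1) (x) (1, -2, -3) (x) (2, 1, 2) + (2, -3) (x) (3, 2, -1) (x) (1, 2, -1), so rank(T) ≤ 2.
These bounds meet, so rank(T) = 2.
Check entry T[1,1,0] = -10: (1)·(-2)·(2) + (-3)·(2)·(1) = -10.

rank(T) = 2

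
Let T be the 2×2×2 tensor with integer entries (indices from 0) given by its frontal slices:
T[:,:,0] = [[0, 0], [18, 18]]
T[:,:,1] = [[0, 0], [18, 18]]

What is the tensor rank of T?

Lower bound: T ≠ 0 (e.g. T[1,0,0] = 18), so rank(T) ≥ 1.
Upper bound: if T = a ⊗ b ⊗ c then every fibre of T is a multiple of the corresponding factor, so read the factors off the fibres through the nonzero entry T[1,0,0] = 18.
The mode-1 fibre T[:,0,0] = [0, 18] gives a = (0, 1) (primitive direction); the mode-2 fibre T[1,:,0] = [18, 18] gives b = (1, 1); then c[k] = T[1,0,k] / (a[1]·b[0]) = [18, 18] / 1 = (18, 18).
Expanding (0, 1) ⊗ (1, 1) ⊗ (18, 18) reproduces all 8 entries of T, so T = (0, 1) ⊗ (1, 1) ⊗ (18, 18) and rank(T) ≤ 1.
These bounds meet, so rank(T) = 1.

1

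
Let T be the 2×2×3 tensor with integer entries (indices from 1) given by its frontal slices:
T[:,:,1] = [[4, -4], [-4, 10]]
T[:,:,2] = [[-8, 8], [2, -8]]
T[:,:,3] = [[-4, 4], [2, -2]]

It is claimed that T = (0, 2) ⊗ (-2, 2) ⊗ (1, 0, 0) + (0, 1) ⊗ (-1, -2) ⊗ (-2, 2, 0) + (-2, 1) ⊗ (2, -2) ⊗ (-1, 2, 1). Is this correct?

Reconstruct entrywise from the claimed factors. For example, T[1,2,1] = -4 and Σₗ aₗ[1]bₗ[2]cₗ[1] = (0)·(2)·(1) + (0)·(-2)·(-2) + (-2)·(-2)·(-1) = -4; checking all 12 entries, every one matches. The claim holds.

Yes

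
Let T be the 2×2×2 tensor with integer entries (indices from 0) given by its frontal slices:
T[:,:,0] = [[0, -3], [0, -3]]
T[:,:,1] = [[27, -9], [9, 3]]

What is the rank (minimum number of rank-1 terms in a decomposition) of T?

2

Lower bound: the mode-1 unfolding of T (rows indexed by i, columns by (j,k) = (0,0), (0,1), (1,0), (1,1)) is [[0, 27, -3, -9], [0, 9, -3, 3]].
There the 2×2 minor on rows i ∈ {0, 1}, columns (j,k) ∈ {(0,1), (1,0)} is det [[27, -3], [9, -3]] = -54 ≠ 0, so this unfolding has rank ≥ 2; CP rank is at least every unfolding rank, so rank(T) ≥ 2. (This is only a lower bound: in general the CP rank may exceed every unfolding rank, so we still need to exhibit 2 rank-1 terms summing to T.)
Upper bound — finding two terms. Write S_k = T[:,:,k] for the frontal slices: S₀ = [[0, -3], [0, -3]], S₁ = [[27, -9], [9, 3]].
If T = a₁ ⊗ b₁ ⊗ c₁ + a₂ ⊗ b₂ ⊗ c₂ then each S_k = c₁[k]·a₁b₁ᵀ + c₂[k]·a₂b₂ᵀ. S₀ and S₁ are linearly independent, so a₁b₁ᵀ and a₂b₂ᵀ must span the same plane of matrices: they are the rank-1 matrices of the form x·S₀ + y·S₁.
det(x·S₀ + y·S₁) is −54·xy + 162·y² = (-54)·(x − 3·y)(y), vanishing at (x:y) = (3:1) and (1:0).
M₁ = 3·S₀ + S₁ = [[27, -18], [9, -6]] = 3·(3, 1)(3, -2)ᵀ and M₂ = S₀ = [[0, -3], [0, -3]] = (-3)·(1, 1)(0, 1)ᵀ, so take a₁ = (3, 1), b₁ = (3, -2), a₂ = (1, 1), b₂ = (0, 1).
Each slice is an integer combination of E₁ = a₁b₁ᵀ and E₂ = a₂b₂ᵀ: S₀ = −3·E₂, S₁ = 3·E₁ + 9·E₂; reading off coefficients, c₁ = (0, 3) and c₂ = (-3, 9).
Hence T = (3, 1) ⊗ (3, -2) ⊗ (0, 3) + (1, 1) ⊗ (0, 1) ⊗ (-3, 9), so rank(T) ≤ 2.
These bounds meet, so rank(T) = 2.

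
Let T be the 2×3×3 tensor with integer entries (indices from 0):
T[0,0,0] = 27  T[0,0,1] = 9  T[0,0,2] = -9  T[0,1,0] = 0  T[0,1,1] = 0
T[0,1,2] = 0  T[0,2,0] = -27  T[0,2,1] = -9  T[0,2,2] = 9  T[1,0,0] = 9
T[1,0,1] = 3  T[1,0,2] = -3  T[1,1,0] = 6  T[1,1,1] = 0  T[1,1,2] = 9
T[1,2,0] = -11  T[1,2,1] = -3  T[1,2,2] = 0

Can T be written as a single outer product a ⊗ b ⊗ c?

The mode-3 unfolding of T (rows indexed by k, columns by (i,j) = (0,0), (0,1), (0,2), (1,0), (1,1), (1,2)) is [[27, 0, -27, 9, 6, -11], [9, 0, -9, 3, 0, -3], [-9, 0, 9, -3, 9, 0]].
There the 2×2 minor on rows k ∈ {0, 1}, columns (i,j) ∈ {(0,0), (1,1)} is det [[27, 6], [9, 0]] = -54 ≠ 0, so this unfolding has rank ≥ 2; CP rank is at least every unfolding rank, so rank(T) ≥ 2.
In particular rank(T) ≥ 2 > 1, so T is not rank-1.

No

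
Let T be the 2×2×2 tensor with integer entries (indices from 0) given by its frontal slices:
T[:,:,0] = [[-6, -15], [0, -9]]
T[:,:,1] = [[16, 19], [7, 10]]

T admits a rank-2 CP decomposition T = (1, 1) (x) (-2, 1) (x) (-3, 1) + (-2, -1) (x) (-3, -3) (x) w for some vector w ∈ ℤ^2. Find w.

w = (-2, 3)

Subtract the known terms from T to get the rank-1 residual R = (-2, -1) (x) (-3, -3) (x) w, so R[i,j,k] = a[i]·b[j]·w[k]. Pick indices with nonzero a[0]·b[0] = (-2)·(-3) = 6. Only the fibre through (0,0,·) is needed: R[0,0,:] = T[0,0,:] − Σₗ aₗ[0]bₗ[0]cₗ = [-6, 16] − (1)·(-2)·(-3, 1) = [-12, 18]. Then w[k] = R[0,0,k] / 6 for each k, giving w = [-12, 18] / 6 = (-2, 3).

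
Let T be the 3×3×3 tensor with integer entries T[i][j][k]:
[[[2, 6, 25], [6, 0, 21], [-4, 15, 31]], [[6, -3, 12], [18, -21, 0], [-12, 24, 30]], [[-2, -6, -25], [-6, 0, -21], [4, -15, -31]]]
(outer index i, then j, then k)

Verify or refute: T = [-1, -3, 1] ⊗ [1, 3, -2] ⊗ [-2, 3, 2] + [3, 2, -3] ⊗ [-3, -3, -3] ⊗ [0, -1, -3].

Yes

Reconstruct entrywise from the claimed factors. For example, T[0,1,0] = 6 and Σₗ aₗ[0]bₗ[1]cₗ[0] = (-1)·(3)·(-2) + (3)·(-3)·(0) = 6; checking all 27 entries, every one matches. The claim holds.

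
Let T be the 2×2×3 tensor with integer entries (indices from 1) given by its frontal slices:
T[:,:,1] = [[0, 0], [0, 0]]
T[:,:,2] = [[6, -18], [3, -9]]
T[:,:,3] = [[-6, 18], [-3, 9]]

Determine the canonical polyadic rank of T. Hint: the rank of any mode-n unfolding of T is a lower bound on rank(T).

Lower bound: T ≠ 0 (e.g. T[1,1,2] = 6), so rank(T) ≥ 1.
Upper bound: if T = a ∘ b ∘ c then every fibre of T is a multiple of the corresponding factor, so read the factors off the fibres through the nonzero entry T[1,1,2] = 6.
The mode-1 fibre T[:,1,2] = [6, 3] gives a = [2, 1] (primitive direction); the mode-2 fibre T[1,:,2] = [6, -18] gives b = [1, -3]; then c[k] = T[1,1,k] / (a[1]·b[1]) = [0, 6, -6] / 2 = [0, 3, -3].
Expanding [2, 1] ∘ [1, -3] ∘ [0, 3, -3] reproduces all 12 entries of T, so T = [2, 1] ∘ [1, -3] ∘ [0, 3, -3] and rank(T) ≤ 1.
These bounds meet, so rank(T) = 1.

1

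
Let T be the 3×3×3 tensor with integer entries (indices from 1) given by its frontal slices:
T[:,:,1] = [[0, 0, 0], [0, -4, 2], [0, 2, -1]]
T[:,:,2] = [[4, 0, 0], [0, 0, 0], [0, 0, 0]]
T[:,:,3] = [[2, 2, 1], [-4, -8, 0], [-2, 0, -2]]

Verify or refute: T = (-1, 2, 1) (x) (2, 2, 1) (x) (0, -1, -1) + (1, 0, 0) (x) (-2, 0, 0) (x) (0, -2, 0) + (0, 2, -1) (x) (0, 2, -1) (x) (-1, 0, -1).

No

Reconstruct entry (1,1,2) from the claimed factors: Σₗ aₗ[1]bₗ[1]cₗ[2] = (-1)·(2)·(-1) + (1)·(-2)·(-2) + (0)·(0)·(0) = 6, but T[1,1,2] = 4. The claim is false.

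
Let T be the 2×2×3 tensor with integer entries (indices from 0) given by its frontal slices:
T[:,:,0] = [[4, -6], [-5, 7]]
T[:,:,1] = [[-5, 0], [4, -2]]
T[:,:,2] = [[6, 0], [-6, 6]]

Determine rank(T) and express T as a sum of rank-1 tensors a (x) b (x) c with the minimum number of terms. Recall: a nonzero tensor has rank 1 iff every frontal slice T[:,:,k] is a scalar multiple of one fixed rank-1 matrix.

rank(T) = 3

Lower bound: the mode-3 unfolding of T (rows indexed by k, columns by (i,j) = (0,0), (0,1), (1,0), (1,1)) is [[4, -6, -5, 7], [-5, 0, 4, -2], [6, 0, -6, 6]].
There the 3×3 minor on rows k ∈ {0, 1, 2}, columns (i,j) ∈ {(0,0), (0,1), (1,0)} is det [[4, -6, -5], [-5, 0, 4], [6, 0, -6]] = 36 ≠ 0, so this unfolding has rank ≥ 3; CP rank is at least every unfolding rank, so rank(T) ≥ 3. (Flattening ranks never certify an upper bound on CP rank; for that we must actually write T with 3 rank-1 terms.)
Upper bound: T is a sum of 3 rank-1 terms, T = [1, -2] (x) [1, -2] (x) [2, -1, 2] + [1, 0] (x) [0, 1] (x) [-4, 2, 0] + [2, -1] (x) [1, 1] (x) [1, -2, 2] (written with every a and b primitive with positive leading entry and the scale carried by c; CP decompositions are not unique, and this one is verified by expanding entrywise), so rank(T) ≤ 3.
These bounds meet, so rank(T) = 3.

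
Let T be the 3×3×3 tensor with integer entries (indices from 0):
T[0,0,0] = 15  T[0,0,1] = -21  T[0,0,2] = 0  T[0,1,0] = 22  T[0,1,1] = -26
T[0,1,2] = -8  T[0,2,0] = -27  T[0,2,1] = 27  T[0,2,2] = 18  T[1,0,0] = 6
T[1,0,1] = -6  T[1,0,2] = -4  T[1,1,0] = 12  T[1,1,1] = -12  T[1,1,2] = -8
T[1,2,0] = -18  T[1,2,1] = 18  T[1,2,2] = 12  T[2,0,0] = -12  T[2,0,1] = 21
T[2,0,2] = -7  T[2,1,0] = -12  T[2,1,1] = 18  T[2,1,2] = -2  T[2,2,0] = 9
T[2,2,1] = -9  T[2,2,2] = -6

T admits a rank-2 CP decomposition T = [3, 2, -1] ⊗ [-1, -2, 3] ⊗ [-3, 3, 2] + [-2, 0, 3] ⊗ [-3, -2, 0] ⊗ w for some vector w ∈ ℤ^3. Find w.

w = [1, -2, 1]

Subtract the known terms from T to get the rank-1 residual R = [-2, 0, 3] ⊗ [-3, -2, 0] ⊗ w, so R[i,j,k] = a[i]·b[j]·w[k]. Pick indices with nonzero a[0]·b[0] = (-2)·(-3) = 6. Only the fibre through (0,0,·) is needed: R[0,0,:] = T[0,0,:] − Σₗ aₗ[0]bₗ[0]cₗ = [15, -21, 0] − (3)·(-1)·[-3, 3, 2] = [6, -12, 6]. Then w[k] = R[0,0,k] / 6 for each k, giving w = [6, -12, 6] / 6 = [1, -2, 1].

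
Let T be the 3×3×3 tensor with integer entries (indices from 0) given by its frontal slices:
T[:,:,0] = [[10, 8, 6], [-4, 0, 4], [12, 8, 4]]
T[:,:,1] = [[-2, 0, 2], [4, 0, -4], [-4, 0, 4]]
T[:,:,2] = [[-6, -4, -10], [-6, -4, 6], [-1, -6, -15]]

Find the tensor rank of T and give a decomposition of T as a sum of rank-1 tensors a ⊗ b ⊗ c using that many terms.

rank(T) = 3

Lower bound: in the mode-2 unfolding of T (rows indexed by j, columns by (i,k)) the 3×3 minor on rows j ∈ {0, 1, 2}, columns (i,k) ∈ {(0,0), (0,1), (0,2)} is det [[10, -2, -6], [8, 0, -4], [6, 2, -10]] = -128 ≠ 0, so that unfolding has rank ≥ 3 and hence rank(T) ≥ 3 (CP rank is at least every unfolding rank, though it can be larger).
Upper bound: T is a sum of 3 rank-1 terms, T = [1, -2, 2] ⊗ [1, 0, -1] ⊗ [2, -2, 4] + [1, 0, 1] ⊗ [1, 1, 1] ⊗ [8, 0, -8] + [2, -2, 1] ⊗ [1, -2, -1] ⊗ [0, 0, -1] (one valid choice — decompositions are not unique — normalised so each a, b is primitive with positive first nonzero entry; check it by expanding all entries), so rank(T) ≤ 3.
These bounds meet, so rank(T) = 3.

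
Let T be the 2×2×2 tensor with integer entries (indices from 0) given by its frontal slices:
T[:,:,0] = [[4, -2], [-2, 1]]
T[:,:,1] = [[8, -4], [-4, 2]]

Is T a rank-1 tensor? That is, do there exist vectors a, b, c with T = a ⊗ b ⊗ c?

If T = a ⊗ b ⊗ c then every fibre of T is a multiple of the corresponding factor, so read the factors off the fibres through the nonzero entry T[0,0,0] = 4.
The mode-1 fibre T[:,0,0] = [4, -2] gives a = [2, -1] (primitive direction); the mode-2 fibre T[0,:,0] = [4, -2] gives b = [2, -1]; then c[k] = T[0,0,k] / (a[0]·b[0]) = [4, 8] / 4 = [1, 2].
Expanding [2, -1] ⊗ [2, -1] ⊗ [1, 2] reproduces all 8 entries of T, so T = [2, -1] ⊗ [2, -1] ⊗ [1, 2] and rank(T) ≤ 1.
Equivalently every frontal slice T[:,:,k] is c[k] times the rank-1 matrix [2, -1] ⊗ [2, -1]. So T has rank 1 (it is nonzero).

Yes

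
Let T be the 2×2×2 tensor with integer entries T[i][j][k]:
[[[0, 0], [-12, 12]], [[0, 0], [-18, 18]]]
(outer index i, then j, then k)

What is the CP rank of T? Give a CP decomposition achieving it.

Lower bound: T ≠ 0 (e.g. T[0,1,0] = -12), so rank(T) ≥ 1.
Upper bound: if T = a ⊗ b ⊗ c then every fibre of T is a multiple of the corresponding factor, so read the factors off the fibres through the nonzero entry T[0,1,0] = -12.
The mode-1 fibre T[:,1,0] = [-12, -18] gives a = [2, 3] (primitive direction); the mode-2 fibre T[0,:,0] = [0, -12] gives b = [0, 1]; then c[k] = T[0,1,k] / (a[0]·b[1]) = [-12, 12] / 2 = [-6, 6].
Expanding [2, 3] ⊗ [0, 1] ⊗ [-6, 6] reproduces all 8 entries of T, so T = [2, 3] ⊗ [0, 1] ⊗ [-6, 6] and rank(T) ≤ 1.
These bounds meet, so rank(T) = 1.
Check entry T[0,0,0] = 0: (2)·(0)·(-6) = 0.

rank(T) = 1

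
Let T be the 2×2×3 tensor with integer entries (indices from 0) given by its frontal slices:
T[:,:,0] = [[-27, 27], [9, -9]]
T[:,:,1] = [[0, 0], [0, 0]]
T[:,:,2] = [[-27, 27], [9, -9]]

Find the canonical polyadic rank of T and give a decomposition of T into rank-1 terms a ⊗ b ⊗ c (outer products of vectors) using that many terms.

Lower bound: T ≠ 0 (e.g. T[0,0,0] = -27), so rank(T) ≥ 1.
Upper bound: if T = a ⊗ b ⊗ c then every fibre of T is a multiple of the corresponding factor, so read the factors off the fibres through the nonzero entry T[0,0,0] = -27.
The mode-1 fibre T[:,0,0] = [-27, 9] gives a = [3, -1] (primitive direction); the mode-2 fibre T[0,:,0] = [-27, 27] gives b = [1, -1]; then c[k] = T[0,0,k] / (a[0]·b[0]) = [-27, 0, -27] / 3 = [-9, 0, -9].
Expanding [3, -1] ⊗ [1, -1] ⊗ [-9, 0, -9] reproduces all 12 entries of T, so T = [3, -1] ⊗ [1, -1] ⊗ [-9, 0, -9] and rank(T) ≤ 1.
These bounds meet, so rank(T) = 1.

rank(T) = 1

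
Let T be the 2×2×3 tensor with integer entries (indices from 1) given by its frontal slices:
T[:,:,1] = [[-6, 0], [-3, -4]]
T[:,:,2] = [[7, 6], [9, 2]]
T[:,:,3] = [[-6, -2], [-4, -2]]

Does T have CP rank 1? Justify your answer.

No

The mode-3 unfolding of T (rows indexed by k, columns by (i,j) = (1,1), (1,2), (2,1), (2,2)) is [[-6, 0, -3, -4], [7, 6, 9, 2], [-6, -2, -4, -2]].
There the 3×3 minor on rows k ∈ {1, 2, 3}, columns (i,j) ∈ {(1,1), (1,2), (2,1)} is det [[-6, 0, -3], [7, 6, 9], [-6, -2, -4]] = -30 ≠ 0, so this unfolding has rank ≥ 3; CP rank is at least every unfolding rank, so rank(T) ≥ 3.
In particular rank(T) ≥ 3 > 1, so T is not rank-1.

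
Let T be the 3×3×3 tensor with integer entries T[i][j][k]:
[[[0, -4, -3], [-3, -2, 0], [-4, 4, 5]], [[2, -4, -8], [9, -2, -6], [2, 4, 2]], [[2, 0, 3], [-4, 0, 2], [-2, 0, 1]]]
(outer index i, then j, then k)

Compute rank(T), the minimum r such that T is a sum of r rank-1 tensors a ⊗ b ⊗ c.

3

Lower bound: in the mode-3 unfolding of T (rows indexed by k, columns by (i,j)) the 3×3 minor on rows k ∈ {0, 1, 2}, columns (i,j) ∈ {(0,0), (0,1), (1,0)} is det [[0, -3, 2], [-4, -2, -4], [-3, 0, -8]] = 48 ≠ 0, so that unfolding has rank ≥ 3 and hence rank(T) ≥ 3 (CP rank is at least every unfolding rank, though it can be larger).
Upper bound: T is a sum of 3 rank-1 terms, T = [0, 1, -1] ⊗ [1, 0, 0] ⊗ [-4, 0, -2] + [1, -2, 1] ⊗ [1, 2, 1] ⊗ [-2, 0, 1] + [1, 1, 0] ⊗ [2, 1, -2] ⊗ [1, -2, -2] (one valid choice — decompositions are not unique — normalised so each a, b is primitive with positive first nonzero entry; check it by expanding all entries), so rank(T) ≤ 3.
These bounds meet, so rank(T) = 3.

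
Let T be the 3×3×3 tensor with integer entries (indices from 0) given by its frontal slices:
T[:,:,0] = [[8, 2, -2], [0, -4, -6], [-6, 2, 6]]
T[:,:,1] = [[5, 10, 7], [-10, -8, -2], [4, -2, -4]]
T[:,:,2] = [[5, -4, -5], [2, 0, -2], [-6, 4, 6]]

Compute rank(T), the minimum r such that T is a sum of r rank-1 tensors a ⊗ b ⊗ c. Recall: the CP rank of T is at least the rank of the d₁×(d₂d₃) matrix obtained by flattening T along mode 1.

Lower bound: the mode-3 unfolding of T (rows indexed by k, columns by (i,j) = (0,0), (0,1), (0,2), (1,0), (1,1), (1,2), (2,0), (2,1), (2,2)) is [[8, 2, -2, 0, -4, -6, -6, 2, 6], [5, 10, 7, -10, -8, -2, 4, -2, -4], [5, -4, -5, 2, 0, -2, -6, 4, 6]].
There the 3×3 minor on rows k ∈ {0, 1, 2}, columns (i,j) ∈ {(0,0), (0,1), (0,2)} is det [[8, 2, -2], [5, 10, 7], [5, -4, -5]] = 84 ≠ 0, so this unfolding has rank ≥ 3; CP rank is at least every unfolding rank, so rank(T) ≥ 3. (This is only a lower bound: in general the CP rank may exceed every unfolding rank, so we still need to exhibit 3 rank-1 terms summing to T.)
Upper bound: T is a sum of 3 rank-1 terms, T = [1, -1, 0] ⊗ [2, 2, 1] ⊗ [2, 4, 0] + [1, 0, -1] ⊗ [1, -1, -1] ⊗ [2, -2, 4] + [1, 2, -2] ⊗ [1, 0, -1] ⊗ [2, -1, 1] (written with every a and b primitive with positive leading entry and the scale carried by c; CP decompositions are not unique, and this one is verified by expanding entrywise), so rank(T) ≤ 3.
These bounds meet, so rank(T) = 3.

3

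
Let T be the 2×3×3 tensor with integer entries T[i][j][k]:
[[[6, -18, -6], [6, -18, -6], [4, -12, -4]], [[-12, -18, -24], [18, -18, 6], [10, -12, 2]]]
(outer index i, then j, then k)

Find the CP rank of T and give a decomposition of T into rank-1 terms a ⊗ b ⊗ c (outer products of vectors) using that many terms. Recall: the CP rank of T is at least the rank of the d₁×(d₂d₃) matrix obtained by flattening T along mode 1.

Lower bound: the mode-3 unfolding of T (rows indexed by k, columns by (i,j) = (0,0), (0,1), (0,2), (1,0), (1,1), (1,2)) is [[6, 6, 4, -12, 18, 10], [-18, -18, -12, -18, -18, -12], [-6, -6, -4, -24, 6, 2]].
There the 2×2 minor on rows k ∈ {0, 1}, columns (i,j) ∈ {(0,0), (1,0)} is det [[6, -12], [-18, -18]] = -324 ≠ 0, so this unfolding has rank ≥ 2; CP rank is at least every unfolding rank, so rank(T) ≥ 2. (Unfolding ranks only ever bound the CP rank from below — rank(T) can be strictly larger than all of them — so the matching upper bound has to come from an explicit 2-term decomposition.)
Upper bound — finding two terms. Write S_k = T[:,:,k] for the frontal slices: S₀ = [[6, 6, 4], [-12, 18, 10]], S₁ = [[-18, -18, -12], [-18, -18, -12]], S₂ = [[-6, -6, -4], [-24, 6, 2]].
If T = a₁ ⊗ b₁ ⊗ c₁ + a₂ ⊗ b₂ ⊗ c₂ then each S_k = c₁[k]·a₁b₁ᵀ + c₂[k]·a₂b₂ᵀ. S₀ and S₁ are linearly independent, so a₁b₁ᵀ and a₂b₂ᵀ must span the same plane of matrices: they are the rank-1 matrices of the form x·S₀ + y·S₁.
The 2×2 minor of x·S₀ + y·S₁ on rows {0,1}, columns {0,1} is 180·x² − 540·xy = 180·(x − 3·y)(x), vanishing at (x:y) = (3:1) and (0:1).
M₁ = 3·S₀ + S₁ = [[0, 0, 0], [-54, 36, 18]] = (-18)·(0, 1)(3, -2, -1)ᵀ and M₂ = S₁ = [[-18, -18, -12], [-18, -18, -12]] = (-6)·(1, 1)(3, 3, 2)ᵀ, so take a₁ = (0, 1), b₁ = (3, -2, -1), a₂ = (1, 1), b₂ = (3, 3, 2).
Each slice is an integer combination of E₁ = a₁b₁ᵀ and E₂ = a₂b₂ᵀ: S₀ = −6·E₁ + 2·E₂, S₁ = −6·E₂, S₂ = −6·E₁ − 2·E₂; reading off coefficients, c₁ = (-6, 0, -6) and c₂ = (2, -6, -2).
Hence T = (0, 1) ⊗ (3, -2, -1) ⊗ (-6, 0, -6) + (1, 1) ⊗ (3, 3, 2) ⊗ (2, -6, -2), so rank(T) ≤ 2.
These bounds meet, so rank(T) = 2.
Check entry T[0,1,1] = -18: (0)·(-2)·(0) + (1)·(3)·(-6) = -18.

rank(T) = 2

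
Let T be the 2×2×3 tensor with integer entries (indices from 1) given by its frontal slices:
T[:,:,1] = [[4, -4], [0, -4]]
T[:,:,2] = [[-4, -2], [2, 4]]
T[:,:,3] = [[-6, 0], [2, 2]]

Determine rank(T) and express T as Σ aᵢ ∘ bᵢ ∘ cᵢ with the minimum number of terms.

rank(T) = 3

Lower bound: in the mode-3 unfolding of T (rows indexed by k, columns by (i,j)) the 3×3 minor on rows k ∈ {1, 2, 3}, columns (i,j) ∈ {(1,1), (1,2), (2,2)} is det [[4, -4, -4], [-4, -2, 4], [-6, 0, 2]] = 96 ≠ 0, so that unfolding has rank ≥ 3 and hence rank(T) ≥ 3 (CP rank is at least every unfolding rank, though it can be larger).
Upper bound: T is a sum of 3 rank-1 terms, T = [0, 1] ∘ [0, 1] ∘ [-4, 0, -2] + [1, -1] ∘ [1, 2] ∘ [0, -2, -2] + [1, 0] ∘ [1, -1] ∘ [4, -2, -4] (written with every a and b primitive with positive leading entry and the scale carried by c; CP decompositions are not unique, and this one is verified by expanding entrywise), so rank(T) ≤ 3.
These bounds meet, so rank(T) = 3.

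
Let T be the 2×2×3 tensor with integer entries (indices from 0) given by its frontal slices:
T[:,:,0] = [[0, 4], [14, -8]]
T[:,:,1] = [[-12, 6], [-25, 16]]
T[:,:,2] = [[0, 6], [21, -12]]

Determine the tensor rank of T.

2

Lower bound: in the mode-1 unfolding of T (rows indexed by i, columns by (j,k)) the 2×2 minor on rows i ∈ {0, 1}, columns (j,k) ∈ {(0,0), (0,1)} is det [[0, -12], [14, -25]] = 168 ≠ 0, so that unfolding has rank ≥ 2 and hence rank(T) ≥ 2 (CP rank is at least every unfolding rank, though it can be larger).
Upper bound: with S_k = T[:,:,k], the two rank-1 terms a₁b₁ᵀ, a₂b₂ᵀ are the rank-1 members of the pencil x·S₀ + y·S₁.
det(x·S₀ + y·S₁) is −56·x² + 112·xy − 42·y² = (-14)·(2·x − 3·y)(2·x − y), vanishing at (x:y) = (3:2) and (1:2).
M₁ = 3·S₀ + 2·S₁ = [[-24, 24], [-8, 8]] = (-8)·(3, 1)(1, -1)ᵀ and M₂ = S₀ + 2·S₁ = [[-24, 16], [-36, 24]] = (-4)·(2, 3)(3, -2)ᵀ, so take a₁ = (3, 1), b₁ = (1, -1), a₂ = (2, 3), b₂ = (3, -2).
Each slice is an integer combination of E₁ = a₁b₁ᵀ and E₂ = a₂b₂ᵀ: S₀ = −4·E₁ + 2·E₂, S₁ = 2·E₁ − 3·E₂, S₂ = −6·E₁ + 3·E₂; reading off coefficients, c₁ = (-4, 2, -6) and c₂ = (2, -3, 3).
Hence T = (3, 1) ∘ (1, -1) ∘ (-4, 2, -6) + (2, 3) ∘ (3, -2) ∘ (2, -3, 3), so rank(T) ≤ 2.
These bounds meet, so rank(T) = 2.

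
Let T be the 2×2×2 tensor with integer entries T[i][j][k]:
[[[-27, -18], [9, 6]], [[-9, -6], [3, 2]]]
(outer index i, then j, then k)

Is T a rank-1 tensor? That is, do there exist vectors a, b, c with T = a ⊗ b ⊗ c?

If T = a ⊗ b ⊗ c then every fibre of T is a multiple of the corresponding factor, so read the factors off the fibres through the nonzero entry T[0,0,0] = -27.
The mode-1 fibre T[:,0,0] = [-27, -9] gives a = [3, 1] (primitive direction); the mode-2 fibre T[0,:,0] = [-27, 9] gives b = [3, -1]; then c[k] = T[0,0,k] / (a[0]·b[0]) = [-27, -18] / 9 = [-3, -2].
Expanding [3, 1] ⊗ [3, -1] ⊗ [-3, -2] reproduces all 8 entries of T, so T = [3, 1] ⊗ [3, -1] ⊗ [-3, -2] and rank(T) ≤ 1.
Equivalently every frontal slice T[:,:,k] is c[k] times the rank-1 matrix [3, 1] ⊗ [3, -1]. So T has rank 1 (it is nonzero).

Yes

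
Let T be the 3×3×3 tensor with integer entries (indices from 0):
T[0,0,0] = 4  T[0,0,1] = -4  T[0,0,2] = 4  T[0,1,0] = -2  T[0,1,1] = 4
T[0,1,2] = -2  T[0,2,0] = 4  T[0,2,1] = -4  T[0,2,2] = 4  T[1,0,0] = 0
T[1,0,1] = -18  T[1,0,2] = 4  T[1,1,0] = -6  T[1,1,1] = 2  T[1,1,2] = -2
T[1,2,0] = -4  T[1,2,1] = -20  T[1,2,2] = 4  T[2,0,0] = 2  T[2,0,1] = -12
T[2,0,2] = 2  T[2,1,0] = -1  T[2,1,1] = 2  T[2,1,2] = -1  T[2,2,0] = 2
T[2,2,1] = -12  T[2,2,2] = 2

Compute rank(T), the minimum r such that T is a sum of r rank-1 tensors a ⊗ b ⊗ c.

Lower bound: the mode-3 unfolding of T (rows indexed by k, columns by (i,j) = (0,0), (0,1), (0,2), (1,0), (1,1), (1,2), (2,0), (2,1), (2,2)) is [[4, -2, 4, 0, -6, -4, 2, -1, 2], [-4, 4, -4, -18, 2, -20, -12, 2, -12], [4, -2, 4, 4, -2, 4, 2, -1, 2]].
There the 3×3 minor on rows k ∈ {0, 1, 2}, columns (i,j) ∈ {(0,0), (0,1), (1,0)} is det [[4, -2, 0], [-4, 4, -18], [4, -2, 4]] = 32 ≠ 0, so this unfolding has rank ≥ 3; CP rank is at least every unfolding rank, so rank(T) ≥ 3. (This is only a lower bound: in general the CP rank may exceed every unfolding rank, so we still need to exhibit 3 rank-1 terms summing to T.)
Upper bound: T is a sum of 3 rank-1 terms, T = [0, 1, 0] ⊗ [1, 1, 2] ⊗ [-4, -2, 0] + [1, -2, -2] ⊗ [1, 0, 1] ⊗ [0, 4, 0] + [2, 2, 1] ⊗ [2, -1, 2] ⊗ [1, -2, 1] (written with every a and b primitive with positive leading entry and the scale carried by c; CP decompositions are not unique, and this one is verified by expanding entrywise), so rank(T) ≤ 3.
These bounds meet, so rank(T) = 3.

3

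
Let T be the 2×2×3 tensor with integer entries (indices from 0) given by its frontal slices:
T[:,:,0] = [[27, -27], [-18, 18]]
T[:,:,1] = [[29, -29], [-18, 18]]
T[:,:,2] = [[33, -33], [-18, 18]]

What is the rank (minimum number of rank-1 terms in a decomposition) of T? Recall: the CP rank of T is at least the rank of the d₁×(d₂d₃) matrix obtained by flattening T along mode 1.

2

Lower bound: the mode-3 unfolding of T (rows indexed by k, columns by (i,j) = (0,0), (0,1), (1,0), (1,1)) is [[27, -27, -18, 18], [29, -29, -18, 18], [33, -33, -18, 18]].
There the 2×2 minor on rows k ∈ {0, 1}, columns (i,j) ∈ {(0,0), (1,0)} is det [[27, -18], [29, -18]] = 36 ≠ 0, so this unfolding has rank ≥ 2; CP rank is at least every unfolding rank, so rank(T) ≥ 2. (Flattening ranks never certify an upper bound on CP rank; for that we must actually write T with 2 rank-1 terms.)
Upper bound — finding two terms. Every mode-2 slice of T is a multiple of one matrix: T[:,j,:] = b[j]·M with b = [1, -1] and M = [[27, 29, 33], [-18, -18, -18]] (rows indexed by i, columns by k). So it suffices to write M as a sum of two rank-1 matrices.
Splitting M by its rows (i = 0, 1), M = [1, 0][27, 29, 33]ᵀ + [0, 1][-18, -18, -18]ᵀ.
Hence T = [1, 0] ⊗ [1, -1] ⊗ [27, 29, 33] + [0, 1] ⊗ [1, -1] ⊗ [-18, -18, -18], so rank(T) ≤ 2.
These bounds meet, so rank(T) = 2.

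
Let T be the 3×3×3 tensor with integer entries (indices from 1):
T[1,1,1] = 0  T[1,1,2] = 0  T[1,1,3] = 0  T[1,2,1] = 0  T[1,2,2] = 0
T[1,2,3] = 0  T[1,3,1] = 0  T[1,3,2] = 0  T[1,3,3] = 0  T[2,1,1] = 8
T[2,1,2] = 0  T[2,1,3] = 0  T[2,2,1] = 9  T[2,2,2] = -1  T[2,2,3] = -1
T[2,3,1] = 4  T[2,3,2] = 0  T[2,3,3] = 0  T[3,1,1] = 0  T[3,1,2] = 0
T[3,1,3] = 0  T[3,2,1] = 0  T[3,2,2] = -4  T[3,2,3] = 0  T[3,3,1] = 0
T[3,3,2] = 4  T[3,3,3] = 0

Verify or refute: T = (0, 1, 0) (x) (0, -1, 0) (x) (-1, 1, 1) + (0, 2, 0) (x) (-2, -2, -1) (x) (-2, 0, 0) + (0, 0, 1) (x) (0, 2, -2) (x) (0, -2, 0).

Yes

Reconstruct entrywise from the claimed factors. For example, T[2,1,3] = 0 and Σₗ aₗ[2]bₗ[1]cₗ[3] = (1)·(0)·(1) + (2)·(-2)·(0) + (0)·(0)·(0) = 0; checking all 27 entries, every one matches. The claim holds.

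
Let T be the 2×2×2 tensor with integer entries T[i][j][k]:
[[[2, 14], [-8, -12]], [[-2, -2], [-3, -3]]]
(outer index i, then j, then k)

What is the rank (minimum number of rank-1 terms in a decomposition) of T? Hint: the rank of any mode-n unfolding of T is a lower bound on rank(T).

Lower bound: the mode-3 unfolding of T (rows indexed by k, columns by (i,j) = (0,0), (0,1), (1,0), (1,1)) is [[2, -8, -2, -3], [14, -12, -2, -3]].
There the 2×2 minor on rows k ∈ {0, 1}, columns (i,j) ∈ {(0,0), (0,1)} is det [[2, -8], [14, -12]] = 88 ≠ 0, so this unfolding has rank ≥ 2; CP rank is at least every unfolding rank, so rank(T) ≥ 2. (Flattening ranks never certify an upper bound on CP rank; for that we must actually write T with 2 rank-1 terms.)
Upper bound — finding two terms. Write S_k = T[:,:,k] for the frontal slices: S₀ = [[2, -8], [-2, -3]], S₁ = [[14, -12], [-2, -3]].
If T = a₁ (x) b₁ (x) c₁ + a₂ (x) b₂ (x) c₂ then each S_k = c₁[k]·a₁b₁ᵀ + c₂[k]·a₂b₂ᵀ. S₀ and S₁ are linearly independent, so a₁b₁ᵀ and a₂b₂ᵀ must span the same plane of matrices: they are the rank-1 matrices of the form x·S₀ + y·S₁.
det(x·S₀ + y·S₁) is −22·x² − 88·xy − 66·y² = (-22)·(x + 3·y)(x + y), vanishing at (x:y) = (3:-1) and (1:-1).
M₁ = 3·S₀ − S₁ = [[-8, -12], [-4, -6]] = (-2)·(2, 1)(2, 3)ᵀ and M₂ = S₀ − S₁ = [[-12, 4], [0, 0]] = (-4)·(1, 0)(3, -1)ᵀ, so take a₁ = (2, 1), b₁ = (2, 3), a₂ = (1, 0), b₂ = (3, -1).
Each slice is an integer combination of E₁ = a₁b₁ᵀ and E₂ = a₂b₂ᵀ: S₀ = −E₁ + 2·E₂, S₁ = −E₁ + 6·E₂; reading off coefficients, c₁ = (-1, -1) and c₂ = (2, 6).
Hence T = (2, 1) (x) (2, 3) (x) (-1, -1) + (1, 0) (x) (3, -1) (x) (2, 6), so rank(T) ≤ 2.
These bounds meet, so rank(T) = 2.
Check entry T[0,1,0] = -8: (2)·(3)·(-1) + (1)·(-1)·(2) = -8.

2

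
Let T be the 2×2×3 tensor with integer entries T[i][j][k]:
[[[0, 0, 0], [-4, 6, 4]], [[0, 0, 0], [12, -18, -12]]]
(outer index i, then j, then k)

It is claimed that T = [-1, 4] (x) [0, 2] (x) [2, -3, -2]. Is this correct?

No

Reconstruct entry (1,1,0) from the claimed factors: Σₗ aₗ[1]bₗ[1]cₗ[0] = (4)·(2)·(2) = 16, but T[1,1,0] = 12. The claim is false.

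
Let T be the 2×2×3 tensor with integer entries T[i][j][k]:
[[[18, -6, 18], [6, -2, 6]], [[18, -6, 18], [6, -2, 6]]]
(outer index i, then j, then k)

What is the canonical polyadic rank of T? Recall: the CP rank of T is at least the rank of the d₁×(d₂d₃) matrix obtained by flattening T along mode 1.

Lower bound: T ≠ 0 (e.g. T[0,0,0] = 18), so rank(T) ≥ 1.
Upper bound: the mode-1 fibre T[:,0,0] = [18, 18] gives a = [1, 1] (primitive direction); the mode-2 fibre T[0,:,0] = [18, 6] gives b = [3, 1]; then c[k] = T[0,0,k] / (a[0]·b[0]) = [18, -6, 18] / 3 = [6, -2, 6].
Expanding [1, 1] (x) [3, 1] (x) [6, -2, 6] reproduces all 12 entries of T, so T = [1, 1] (x) [3, 1] (x) [6, -2, 6] and rank(T) ≤ 1.
These bounds meet, so rank(T) = 1.

1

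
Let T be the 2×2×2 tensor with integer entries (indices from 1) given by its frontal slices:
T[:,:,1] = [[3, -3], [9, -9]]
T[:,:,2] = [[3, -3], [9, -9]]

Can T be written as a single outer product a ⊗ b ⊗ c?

The mode-1 fibre T[:,1,1] = [3, 9] gives a = [1, 3] (primitive direction); the mode-2 fibre T[1,:,1] = [3, -3] gives b = [1, -1]; then c[k] = T[1,1,k] / (a[1]·b[1]) = [3, 3] / 1 = [3, 3].
Expanding [1, 3] ⊗ [1, -1] ⊗ [3, 3] reproduces all 8 entries of T, so T = [1, 3] ⊗ [1, -1] ⊗ [3, 3] and rank(T) ≤ 1.
Equivalently every frontal slice T[:,:,k] is c[k] times the rank-1 matrix [1, 3] ⊗ [1, -1]. So T has rank 1 (it is nonzero).

Yes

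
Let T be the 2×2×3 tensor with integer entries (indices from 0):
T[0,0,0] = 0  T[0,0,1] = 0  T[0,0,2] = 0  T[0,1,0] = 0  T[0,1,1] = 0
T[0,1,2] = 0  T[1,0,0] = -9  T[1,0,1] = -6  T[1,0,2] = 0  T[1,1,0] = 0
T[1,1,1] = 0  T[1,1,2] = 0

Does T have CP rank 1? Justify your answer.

Yes

If T = a (x) b (x) c then every fibre of T is a multiple of the corresponding factor, so read the factors off the fibres through the nonzero entry T[1,0,0] = -9.
The mode-1 fibre T[:,0,0] = [0, -9] gives a = (0, 1) (primitive direction); the mode-2 fibre T[1,:,0] = [-9, 0] gives b = (1, 0); then c[k] = T[1,0,k] / (a[1]·b[0]) = [-9, -6, 0] / 1 = (-9, -6, 0).
Expanding (0, 1) (x) (1, 0) (x) (-9, -6, 0) reproduces all 12 entries of T, so T = (0, 1) (x) (1, 0) (x) (-9, -6, 0) and rank(T) ≤ 1.
Equivalently every frontal slice T[:,:,k] is c[k] times the rank-1 matrix (0, 1) (x) (1, 0). So T has rank 1 (it is nonzero).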